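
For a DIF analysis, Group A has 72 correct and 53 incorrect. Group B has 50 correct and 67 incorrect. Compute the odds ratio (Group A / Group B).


Odds_A = 72/53 = 1.3585
Odds_B = 50/67 = 0.7463
OR = Odds_A / Odds_B = 1.3585 / 0.7463
Exactly, OR = (72 * 67) / (53 * 50) = 4824 / 2650
OR = 1.8204

1.8204


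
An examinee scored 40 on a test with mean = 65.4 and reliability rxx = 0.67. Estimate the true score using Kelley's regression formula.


T_est = rxx * X + (1 - rxx) * mean
T_est = 0.67 * 40 + 0.33 * 65.4
T_est = 26.8 + 21.582
T_est = 48.382

48.382


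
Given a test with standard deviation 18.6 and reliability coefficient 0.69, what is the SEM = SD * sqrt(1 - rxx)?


SEM = SD * sqrt(1 - rxx)
SEM = 18.6 * sqrt(1 - 0.69)
SEM = 18.6 * sqrt(0.31) = 18.6 * 0.556776
SEM = 10.356

10.356


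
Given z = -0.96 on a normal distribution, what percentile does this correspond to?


CDF(z) = 0.5 * (1 + erf(z/sqrt(2)))
erf(-0.6788) = -0.6629
CDF = 0.1685
Percentile rank = 0.1685 * 100 = 16.85

16.85


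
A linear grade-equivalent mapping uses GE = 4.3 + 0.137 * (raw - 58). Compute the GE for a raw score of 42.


raw - median = 42 - 58 = -16
slope * diff = 0.137 * -16 = -2.192
GE = 4.3 + -2.192
GE = 2.108

2.108


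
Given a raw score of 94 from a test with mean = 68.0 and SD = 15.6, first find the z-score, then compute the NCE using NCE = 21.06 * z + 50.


z = (X - mean) / SD = (94 - 68.0) / 15.6
z = 26.0 / 15.6
z = 1.6667
NCE = NCE = 21.06z + 50
Carry z at full precision (z = 26.0 / 15.6) into the conversion:
NCE = 21.06 * (26.0 / 15.6) + 50 = 547.56 / 15.6 + 50
NCE = 35.1 + 50
NCE = 85.1

85.1


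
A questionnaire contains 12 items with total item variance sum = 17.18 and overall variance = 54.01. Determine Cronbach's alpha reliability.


alpha = (k/(k-1)) * (1 - sum(si^2)/s_total^2)
= (12/11) * (1 - 17.18/54.01)
alpha = 0.7439

0.7439


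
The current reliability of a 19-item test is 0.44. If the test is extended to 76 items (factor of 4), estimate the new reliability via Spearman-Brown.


r_new = (n * rxx) / (1 + (n-1) * rxx)
r_new = (4 * 0.44) / (1 + 3 * 0.44)
r_new = 1.76 / 2.32
r_new = 0.7586

0.7586


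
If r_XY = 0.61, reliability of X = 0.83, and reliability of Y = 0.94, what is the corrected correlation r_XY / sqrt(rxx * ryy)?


r_corrected = rxy / sqrt(rxx * ryy)
= 0.61 / sqrt(0.83 * 0.94)
= 0.61 / sqrt(0.7802)
= 0.61 / 0.883289
r_corrected = 0.6906

0.6906


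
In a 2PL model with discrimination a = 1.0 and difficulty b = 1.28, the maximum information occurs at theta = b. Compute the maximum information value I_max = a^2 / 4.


For 2PL, max info at theta = b = 1.28
I_max = a^2 / 4 = 1.0^2 / 4
= 1.0 / 4
I_max = 0.25

0.25


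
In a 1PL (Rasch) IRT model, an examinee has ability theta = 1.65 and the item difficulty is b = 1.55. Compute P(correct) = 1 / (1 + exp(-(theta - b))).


theta - b = 1.65 - 1.55 = 0.1
exp(-(theta - b)) = exp(-0.1) = 0.9048
P = 1 / (1 + 0.9048)
P = 0.525

0.525


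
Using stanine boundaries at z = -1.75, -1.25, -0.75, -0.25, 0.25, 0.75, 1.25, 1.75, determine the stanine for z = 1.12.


Stanine boundaries: [-1.75, -1.25, -0.75, -0.25, 0.25, 0.75, 1.25, 1.75]
z = 1.12
Check each boundary:
  z >= -1.75 -> could be stanine 2
  z >= -1.25 -> could be stanine 3
  z >= -0.75 -> could be stanine 4
  z >= -0.25 -> could be stanine 5
  z >= 0.25 -> could be stanine 6
  z >= 0.75 -> could be stanine 7
  z < 1.25
  z < 1.75
Highest qualifying boundary gives stanine = 7

7


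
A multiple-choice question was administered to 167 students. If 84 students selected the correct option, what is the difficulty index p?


Item difficulty p = number correct / total examinees
p = 84 / 167
p = 0.503

0.503


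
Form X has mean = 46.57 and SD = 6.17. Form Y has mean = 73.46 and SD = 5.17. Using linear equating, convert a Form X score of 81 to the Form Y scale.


slope = SD_Y / SD_X = 5.17 / 6.17 ~ 0.8379
intercept = mean_Y - slope * mean_X = 73.46 - (5.17 / 6.17) * 46.57 ~ 34.4378
Y = slope * X + intercept. To avoid rounding drift from the rounded slope/intercept, evaluate the equivalent form Y = mean_Y + SD_Y * (X - mean_X) / SD_X at full precision:
Y = 73.46 + 5.17 * (81 - 46.57) / 6.17
Y = 73.46 + 5.17 * 34.43 / 6.17
Y = 73.46 + 178.0031 / 6.17
Y = 73.46 + 28.8498
Y = 102.3098

102.3098


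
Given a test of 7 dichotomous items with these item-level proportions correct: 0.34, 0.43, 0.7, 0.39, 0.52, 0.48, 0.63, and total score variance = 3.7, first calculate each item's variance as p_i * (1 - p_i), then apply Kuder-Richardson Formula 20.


For each item, compute p_i * q_i:
  Item 1: 0.34 * 0.66 = 0.2244
  Item 2: 0.43 * 0.57 = 0.2451
  Item 3: 0.7 * 0.3 = 0.21
  Item 4: 0.39 * 0.61 = 0.2379
  Item 5: 0.52 * 0.48 = 0.2496
  Item 6: 0.48 * 0.52 = 0.2496
  Item 7: 0.63 * 0.37 = 0.2331
Sum(p_i * q_i) = 0.2244 + 0.2451 + 0.21 + 0.2379 + 0.2496 + 0.2496 + 0.2331 = 1.6497
KR-20 = (k/(k-1)) * (1 - Sum(p_i*q_i) / Var_total)
= (7/6) * (1 - 1.6497/3.7)
= 1.1667 * 0.5541
KR-20 = 0.6465

0.6465


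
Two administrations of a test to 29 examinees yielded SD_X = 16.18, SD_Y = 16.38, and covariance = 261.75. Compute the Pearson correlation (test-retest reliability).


r = cov(X,Y) / (SD_X * SD_Y)
r = 261.75 / (16.18 * 16.38)
r = 261.75 / 265.0284
r = 0.9876

0.9876


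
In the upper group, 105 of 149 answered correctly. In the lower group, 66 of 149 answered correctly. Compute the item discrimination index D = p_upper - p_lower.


p_upper = 105/149 = 0.7047
p_lower = 66/149 = 0.443
D = 0.7047 - 0.443 = 0.2617

0.2617


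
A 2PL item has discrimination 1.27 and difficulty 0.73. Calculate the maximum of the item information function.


For 2PL, max info at theta = b = 0.73
I_max = a^2 / 4 = 1.27^2 / 4
= 1.6129 / 4
I_max = 0.4032

0.4032


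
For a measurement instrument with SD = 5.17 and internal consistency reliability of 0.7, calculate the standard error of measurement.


SEM = SD * sqrt(1 - rxx)
SEM = 5.17 * sqrt(1 - 0.7)
SEM = 5.17 * sqrt(0.3) = 5.17 * 0.547723
SEM = 2.8317

2.8317


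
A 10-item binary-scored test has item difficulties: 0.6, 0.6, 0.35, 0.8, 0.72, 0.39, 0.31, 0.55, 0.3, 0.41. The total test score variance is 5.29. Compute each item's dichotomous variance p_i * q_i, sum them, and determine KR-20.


For each item, compute p_i * q_i:
  Item 1: 0.6 * 0.4 = 0.24
  Item 2: 0.6 * 0.4 = 0.24
  Item 3: 0.35 * 0.65 = 0.2275
  Item 4: 0.8 * 0.2 = 0.16
  Item 5: 0.72 * 0.28 = 0.2016
  Item 6: 0.39 * 0.61 = 0.2379
  Item 7: 0.31 * 0.69 = 0.2139
  Item 8: 0.55 * 0.45 = 0.2475
  Item 9: 0.3 * 0.7 = 0.21
  Item 10: 0.41 * 0.59 = 0.2419
Sum(p_i * q_i) = 0.24 + 0.24 + 0.2275 + 0.16 + 0.2016 + 0.2379 + 0.2139 + 0.2475 + 0.21 + 0.2419 = 2.2203
KR-20 = (k/(k-1)) * (1 - Sum(p_i*q_i) / Var_total)
= (10/9) * (1 - 2.2203/5.29)
= 1.1111 * 0.5803
KR-20 = 0.6448

0.6448


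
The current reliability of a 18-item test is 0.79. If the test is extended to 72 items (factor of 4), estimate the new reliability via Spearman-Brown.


r_new = (n * rxx) / (1 + (n-1) * rxx)
r_new = (4 * 0.79) / (1 + 3 * 0.79)
r_new = 3.16 / 3.37
r_new = 0.9377

0.9377


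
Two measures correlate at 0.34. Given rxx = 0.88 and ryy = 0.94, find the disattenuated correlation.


r_corrected = rxy / sqrt(rxx * ryy)
= 0.34 / sqrt(0.88 * 0.94)
= 0.34 / sqrt(0.8272)
= 0.34 / 0.909505
r_corrected = 0.3738

0.3738


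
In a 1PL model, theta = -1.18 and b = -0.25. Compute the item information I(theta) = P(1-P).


P = 1/(1+exp(-(-1.18--0.25))) = 0.2829
I = P*(1-P) = 0.2829 * 0.7171
I = 0.2029

0.2029


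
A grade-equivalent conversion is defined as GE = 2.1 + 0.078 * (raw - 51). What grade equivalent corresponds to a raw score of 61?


raw - median = 61 - 51 = 10
slope * diff = 0.078 * 10 = 0.78
GE = 2.1 + 0.78
GE = 2.88

2.88


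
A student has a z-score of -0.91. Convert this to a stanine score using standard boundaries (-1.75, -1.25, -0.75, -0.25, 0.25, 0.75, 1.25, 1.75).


Stanine boundaries: [-1.75, -1.25, -0.75, -0.25, 0.25, 0.75, 1.25, 1.75]
z = -0.91
Check each boundary:
  z >= -1.75 -> could be stanine 2
  z >= -1.25 -> could be stanine 3
  z < -0.75
  z < -0.25
  z < 0.25
  z < 0.75
  z < 1.25
  z < 1.75
Highest qualifying boundary gives stanine = 3

3


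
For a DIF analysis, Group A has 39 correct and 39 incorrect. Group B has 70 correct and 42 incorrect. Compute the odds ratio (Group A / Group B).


Odds_A = 39/39 = 1.0
Odds_B = 70/42 = 1.6667
OR = Odds_A / Odds_B = 1.0 / 1.6667
Exactly, OR = (39 * 42) / (39 * 70) = 1638 / 2730
OR = 0.6

0.6


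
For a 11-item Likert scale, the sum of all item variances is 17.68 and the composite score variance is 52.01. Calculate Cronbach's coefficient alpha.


alpha = (k/(k-1)) * (1 - sum(si^2)/s_total^2)
= (11/10) * (1 - 17.68/52.01)
alpha = 0.7261

0.7261


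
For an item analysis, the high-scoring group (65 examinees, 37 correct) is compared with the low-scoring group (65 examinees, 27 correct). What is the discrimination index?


p_upper = 37/65 = 0.5692
p_lower = 27/65 = 0.4154
D = 0.5692 - 0.4154 = 0.1538

0.1538


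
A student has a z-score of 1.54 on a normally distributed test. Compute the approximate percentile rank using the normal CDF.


CDF(z) = 0.5 * (1 + erf(z/sqrt(2)))
erf(1.0889) = 0.8764
CDF = 0.9382
Percentile rank = 0.9382 * 100 = 93.82

93.82


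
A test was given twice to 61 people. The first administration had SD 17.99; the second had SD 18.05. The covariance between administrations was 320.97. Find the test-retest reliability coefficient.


r = cov(X,Y) / (SD_X * SD_Y)
r = 320.97 / (17.99 * 18.05)
r = 320.97 / 324.7195
r = 0.9885

0.9885


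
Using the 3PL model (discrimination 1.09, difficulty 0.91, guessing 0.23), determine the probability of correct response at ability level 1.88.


logit = 1.09*(1.88 - 0.91) = 1.0573
P* = 1/(1 + exp(-1.0573)) = 0.7422
P = 0.23 + (1 - 0.23) * 0.7422
P = 0.8015

0.8015


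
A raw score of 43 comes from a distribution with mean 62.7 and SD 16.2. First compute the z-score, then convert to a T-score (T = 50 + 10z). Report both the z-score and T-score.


z = (X - mean) / SD = (43 - 62.7) / 16.2
z = -19.7 / 16.2
z = -1.216
T-score = T = 50 + 10z
Carry z at full precision (z = -19.7 / 16.2) into the conversion:
T-score = 50 + 10 * (-19.7 / 16.2) = 50 + -197 / 16.2
T-score = 50 + -12.1605
T-score = 37.8395

37.8395


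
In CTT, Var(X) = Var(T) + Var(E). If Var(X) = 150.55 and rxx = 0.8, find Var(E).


var_true = rxx * var_obs = 0.8 * 150.55 = 120.44
var_error = var_obs - var_true
var_error = 150.55 - 120.44
var_error = 30.11

30.11


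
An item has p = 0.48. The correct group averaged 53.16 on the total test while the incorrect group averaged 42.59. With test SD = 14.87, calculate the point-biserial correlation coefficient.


q = 1 - p = 0.52
rpb = ((M1 - M0) / SD) * sqrt(p * q)
rpb = ((53.16 - 42.59) / 14.87) * sqrt(0.48 * 0.52)
rpb = 0.3551

0.3551


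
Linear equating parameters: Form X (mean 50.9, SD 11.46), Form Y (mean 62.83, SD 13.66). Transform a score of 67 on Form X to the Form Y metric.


slope = SD_Y / SD_X = 13.66 / 11.46 ~ 1.192
intercept = mean_Y - slope * mean_X = 62.83 - (13.66 / 11.46) * 50.9 ~ 2.1586
Y = slope * X + intercept. To avoid rounding drift from the rounded slope/intercept, evaluate the equivalent form Y = mean_Y + SD_Y * (X - mean_X) / SD_X at full precision:
Y = 62.83 + 13.66 * (67 - 50.9) / 11.46
Y = 62.83 + 13.66 * 16.1 / 11.46
Y = 62.83 + 219.926 / 11.46
Y = 62.83 + 19.1908
Y = 82.0208

82.0208


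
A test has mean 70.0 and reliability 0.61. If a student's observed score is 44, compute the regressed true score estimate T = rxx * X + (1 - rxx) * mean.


T_est = rxx * X + (1 - rxx) * mean
T_est = 0.61 * 44 + 0.39 * 70.0
T_est = 26.84 + 27.3
T_est = 54.14

54.14


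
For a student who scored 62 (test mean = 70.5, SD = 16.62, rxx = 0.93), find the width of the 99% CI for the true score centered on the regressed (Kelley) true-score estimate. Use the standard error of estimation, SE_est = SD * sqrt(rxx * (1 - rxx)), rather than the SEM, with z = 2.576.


True score estimate = 0.93*62 + 0.07*70.5 = 62.595
SE_est = SD * sqrt(rxx * (1 - rxx)) = 16.62 * sqrt(0.93 * 0.07) = 16.62 * sqrt(0.0651) = 4.240543
CI = T_est +/- z * SE_est, so width = 2 * z * SE_est = 2 * 2.576 * 4.240543
Width = 21.8473

21.8473


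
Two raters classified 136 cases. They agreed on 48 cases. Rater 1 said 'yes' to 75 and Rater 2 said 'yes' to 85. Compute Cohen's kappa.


P_o = 48/136 = 0.352941
P_e = (75*85 + 61*51) / 18496 = 0.512868
kappa = (P_o - P_e) / (1 - P_e)
kappa = (0.352941 - 0.512868) / (1 - 0.512868)
kappa = -0.3283

-0.3283


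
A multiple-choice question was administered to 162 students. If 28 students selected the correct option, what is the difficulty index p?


Item difficulty p = number correct / total examinees
p = 28 / 162
p = 0.1728

0.1728


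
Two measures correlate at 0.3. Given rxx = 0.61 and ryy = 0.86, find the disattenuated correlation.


r_corrected = rxy / sqrt(rxx * ryy)
= 0.3 / sqrt(0.61 * 0.86)
= 0.3 / sqrt(0.5246)
= 0.3 / 0.724293
r_corrected = 0.4142

0.4142


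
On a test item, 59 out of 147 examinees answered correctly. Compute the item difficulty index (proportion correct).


Item difficulty p = number correct / total examinees
p = 59 / 147
p = 0.4014

0.4014


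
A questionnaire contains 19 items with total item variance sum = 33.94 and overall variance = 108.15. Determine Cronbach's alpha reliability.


alpha = (k/(k-1)) * (1 - sum(si^2)/s_total^2)
= (19/18) * (1 - 33.94/108.15)
alpha = 0.7243

0.7243


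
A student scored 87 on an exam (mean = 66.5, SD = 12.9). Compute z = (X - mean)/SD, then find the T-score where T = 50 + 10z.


z = (X - mean) / SD = (87 - 66.5) / 12.9
z = 20.5 / 12.9
z = 1.5891
T-score = T = 50 + 10z
Carry z at full precision (z = 20.5 / 12.9) into the conversion:
T-score = 50 + 10 * (20.5 / 12.9) = 50 + 205 / 12.9
T-score = 50 + 15.8915
T-score = 65.8915

65.8915


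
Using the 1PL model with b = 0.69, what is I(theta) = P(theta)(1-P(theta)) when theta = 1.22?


P = 1/(1+exp(-(1.22-0.69))) = 0.6295
I = P*(1-P) = 0.6295 * 0.3705
I = 0.2332

0.2332


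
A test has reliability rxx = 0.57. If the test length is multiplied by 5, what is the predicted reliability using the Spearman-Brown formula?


r_new = (n * rxx) / (1 + (n-1) * rxx)
r_new = (5 * 0.57) / (1 + 4 * 0.57)
r_new = 2.85 / 3.28
r_new = 0.8689

0.8689


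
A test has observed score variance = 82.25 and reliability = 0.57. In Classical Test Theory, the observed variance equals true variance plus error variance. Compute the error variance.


var_true = rxx * var_obs = 0.57 * 82.25 = 46.8825
var_error = var_obs - var_true
var_error = 82.25 - 46.8825
var_error = 35.3675

35.3675


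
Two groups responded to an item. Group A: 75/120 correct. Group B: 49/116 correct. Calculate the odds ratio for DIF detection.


Odds_A = 75/45 = 1.6667
Odds_B = 49/67 = 0.7313
OR = Odds_A / Odds_B = 1.6667 / 0.7313
Exactly, OR = (75 * 67) / (45 * 49) = 5025 / 2205
OR = 2.2789

2.2789


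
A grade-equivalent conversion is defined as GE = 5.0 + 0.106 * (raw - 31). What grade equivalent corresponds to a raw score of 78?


raw - median = 78 - 31 = 47
slope * diff = 0.106 * 47 = 4.982
GE = 5.0 + 4.982
GE = 9.982

9.982


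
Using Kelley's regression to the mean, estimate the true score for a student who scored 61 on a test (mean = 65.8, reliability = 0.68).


T_est = rxx * X + (1 - rxx) * mean
T_est = 0.68 * 61 + 0.32 * 65.8
T_est = 41.48 + 21.056
T_est = 62.536

62.536


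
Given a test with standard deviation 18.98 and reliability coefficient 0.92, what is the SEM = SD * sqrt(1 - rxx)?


SEM = SD * sqrt(1 - rxx)
SEM = 18.98 * sqrt(1 - 0.92)
SEM = 18.98 * sqrt(0.08) = 18.98 * 0.282843
SEM = 5.3684

5.3684


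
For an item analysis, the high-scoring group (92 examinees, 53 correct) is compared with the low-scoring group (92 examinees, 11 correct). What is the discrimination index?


p_upper = 53/92 = 0.5761
p_lower = 11/92 = 0.1196
D = 0.5761 - 0.1196 = 0.4565

0.4565


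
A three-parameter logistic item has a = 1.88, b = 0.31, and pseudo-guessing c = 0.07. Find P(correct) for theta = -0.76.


logit = 1.88*(-0.76 - 0.31) = -2.0116
P* = 1/(1 + exp(--2.0116)) = 0.118
P = 0.07 + (1 - 0.07) * 0.118
P = 0.1797

0.1797


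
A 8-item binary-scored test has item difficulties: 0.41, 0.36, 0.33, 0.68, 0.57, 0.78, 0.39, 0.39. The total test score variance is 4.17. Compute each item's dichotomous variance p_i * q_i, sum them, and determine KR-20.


For each item, compute p_i * q_i:
  Item 1: 0.41 * 0.59 = 0.2419
  Item 2: 0.36 * 0.64 = 0.2304
  Item 3: 0.33 * 0.67 = 0.2211
  Item 4: 0.68 * 0.32 = 0.2176
  Item 5: 0.57 * 0.43 = 0.2451
  Item 6: 0.78 * 0.22 = 0.1716
  Item 7: 0.39 * 0.61 = 0.2379
  Item 8: 0.39 * 0.61 = 0.2379
Sum(p_i * q_i) = 0.2419 + 0.2304 + 0.2211 + 0.2176 + 0.2451 + 0.1716 + 0.2379 + 0.2379 = 1.8035
KR-20 = (k/(k-1)) * (1 - Sum(p_i*q_i) / Var_total)
= (8/7) * (1 - 1.8035/4.17)
= 1.1429 * 0.5675
KR-20 = 0.6486

0.6486


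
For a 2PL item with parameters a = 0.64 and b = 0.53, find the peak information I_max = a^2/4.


For 2PL, max info at theta = b = 0.53
I_max = a^2 / 4 = 0.64^2 / 4
= 0.4096 / 4
I_max = 0.1024

0.1024


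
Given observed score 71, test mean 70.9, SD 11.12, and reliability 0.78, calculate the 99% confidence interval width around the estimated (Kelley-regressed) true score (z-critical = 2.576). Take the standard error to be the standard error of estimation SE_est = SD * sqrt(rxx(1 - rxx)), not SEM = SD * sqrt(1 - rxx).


True score estimate = 0.78*71 + 0.22*70.9 = 70.978
SE_est = SD * sqrt(rxx * (1 - rxx)) = 11.12 * sqrt(0.78 * 0.22) = 11.12 * sqrt(0.1716) = 4.606419
CI = T_est +/- z * SE_est, so width = 2 * z * SE_est = 2 * 2.576 * 4.606419
Width = 23.7323

23.7323


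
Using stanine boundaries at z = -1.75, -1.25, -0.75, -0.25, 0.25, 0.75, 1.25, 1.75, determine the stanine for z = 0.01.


Stanine boundaries: [-1.75, -1.25, -0.75, -0.25, 0.25, 0.75, 1.25, 1.75]
z = 0.01
Check each boundary:
  z >= -1.75 -> could be stanine 2
  z >= -1.25 -> could be stanine 3
  z >= -0.75 -> could be stanine 4
  z >= -0.25 -> could be stanine 5
  z < 0.25
  z < 0.75
  z < 1.25
  z < 1.75
Highest qualifying boundary gives stanine = 5

5


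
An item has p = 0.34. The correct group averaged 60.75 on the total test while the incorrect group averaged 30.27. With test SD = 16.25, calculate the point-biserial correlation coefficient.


q = 1 - p = 0.66
rpb = ((M1 - M0) / SD) * sqrt(p * q)
rpb = ((60.75 - 30.27) / 16.25) * sqrt(0.34 * 0.66)
rpb = 0.8885

0.8885


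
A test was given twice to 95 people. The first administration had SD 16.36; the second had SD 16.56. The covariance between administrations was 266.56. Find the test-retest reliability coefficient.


r = cov(X,Y) / (SD_X * SD_Y)
r = 266.56 / (16.36 * 16.56)
r = 266.56 / 270.9216
r = 0.9839

0.9839


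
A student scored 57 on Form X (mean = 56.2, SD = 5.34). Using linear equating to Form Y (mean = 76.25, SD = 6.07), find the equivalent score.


slope = SD_Y / SD_X = 6.07 / 5.34 ~ 1.1367
intercept = mean_Y - slope * mean_X = 76.25 - (6.07 / 5.34) * 56.2 ~ 12.3672
Y = slope * X + intercept. To avoid rounding drift from the rounded slope/intercept, evaluate the equivalent form Y = mean_Y + SD_Y * (X - mean_X) / SD_X at full precision:
Y = 76.25 + 6.07 * (57 - 56.2) / 5.34
Y = 76.25 + 6.07 * 0.8 / 5.34
Y = 76.25 + 4.856 / 5.34
Y = 76.25 + 0.9094
Y = 77.1594

77.1594


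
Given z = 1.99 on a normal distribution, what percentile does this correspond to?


CDF(z) = 0.5 * (1 + erf(z/sqrt(2)))
erf(1.4071) = 0.9534
CDF = 0.9767
Percentile rank = 0.9767 * 100 = 97.67

97.67


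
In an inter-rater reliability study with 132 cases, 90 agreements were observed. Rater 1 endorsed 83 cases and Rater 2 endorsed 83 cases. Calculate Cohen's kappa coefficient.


P_o = 90/132 = 0.681818
P_e = (83*83 + 49*49) / 17424 = 0.533173
kappa = (P_o - P_e) / (1 - P_e)
kappa = (0.681818 - 0.533173) / (1 - 0.533173)
kappa = 0.3184

0.3184


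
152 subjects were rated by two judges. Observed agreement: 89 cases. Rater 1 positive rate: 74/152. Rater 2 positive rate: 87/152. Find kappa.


P_o = 89/152 = 0.585526
P_e = (74*87 + 78*65) / 23104 = 0.498096
kappa = (P_o - P_e) / (1 - P_e)
kappa = (0.585526 - 0.498096) / (1 - 0.498096)
kappa = 0.1742

0.1742


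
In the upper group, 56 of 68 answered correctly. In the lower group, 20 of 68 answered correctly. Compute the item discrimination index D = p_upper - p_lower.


p_upper = 56/68 = 0.8235
p_lower = 20/68 = 0.2941
D = 0.8235 - 0.2941 = 0.5294

0.5294


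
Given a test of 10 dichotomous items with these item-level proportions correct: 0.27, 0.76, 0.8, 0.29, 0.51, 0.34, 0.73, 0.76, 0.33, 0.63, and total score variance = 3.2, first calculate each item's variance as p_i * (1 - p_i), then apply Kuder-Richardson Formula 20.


For each item, compute p_i * q_i:
  Item 1: 0.27 * 0.73 = 0.1971
  Item 2: 0.76 * 0.24 = 0.1824
  Item 3: 0.8 * 0.2 = 0.16
  Item 4: 0.29 * 0.71 = 0.2059
  Item 5: 0.51 * 0.49 = 0.2499
  Item 6: 0.34 * 0.66 = 0.2244
  Item 7: 0.73 * 0.27 = 0.1971
  Item 8: 0.76 * 0.24 = 0.1824
  Item 9: 0.33 * 0.67 = 0.2211
  Item 10: 0.63 * 0.37 = 0.2331
Sum(p_i * q_i) = 0.1971 + 0.1824 + 0.16 + 0.2059 + 0.2499 + 0.2244 + 0.1971 + 0.1824 + 0.2211 + 0.2331 = 2.0534
KR-20 = (k/(k-1)) * (1 - Sum(p_i*q_i) / Var_total)
= (10/9) * (1 - 2.0534/3.2)
= 1.1111 * 0.3583
KR-20 = 0.3981

0.3981


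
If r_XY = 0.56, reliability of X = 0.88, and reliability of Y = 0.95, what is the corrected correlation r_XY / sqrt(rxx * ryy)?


r_corrected = rxy / sqrt(rxx * ryy)
= 0.56 / sqrt(0.88 * 0.95)
= 0.56 / sqrt(0.836)
= 0.56 / 0.91433
r_corrected = 0.6125

0.6125


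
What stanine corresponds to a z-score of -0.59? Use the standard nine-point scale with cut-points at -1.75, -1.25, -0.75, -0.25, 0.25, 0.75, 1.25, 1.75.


Stanine boundaries: [-1.75, -1.25, -0.75, -0.25, 0.25, 0.75, 1.25, 1.75]
z = -0.59
Check each boundary:
  z >= -1.75 -> could be stanine 2
  z >= -1.25 -> could be stanine 3
  z >= -0.75 -> could be stanine 4
  z < -0.25
  z < 0.25
  z < 0.75
  z < 1.25
  z < 1.75
Highest qualifying boundary gives stanine = 4

4


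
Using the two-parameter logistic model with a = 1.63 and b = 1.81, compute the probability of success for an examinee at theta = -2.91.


a*(theta - b) = 1.63 * (-2.91 - 1.81) = -7.6936
exp(--7.6936) = 2194.2597
P = 1 / (1 + 2194.2597)
P = 0.0005

0.0005


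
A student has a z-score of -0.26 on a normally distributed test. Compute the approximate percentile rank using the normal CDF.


CDF(z) = 0.5 * (1 + erf(z/sqrt(2)))
erf(-0.1838) = -0.2051
CDF = 0.3974
Percentile rank = 0.3974 * 100 = 39.74

39.74


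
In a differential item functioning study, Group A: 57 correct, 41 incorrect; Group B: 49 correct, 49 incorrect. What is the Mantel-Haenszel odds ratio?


Odds_A = 57/41 = 1.3902
Odds_B = 49/49 = 1.0
OR = Odds_A / Odds_B = 1.3902 / 1.0
Exactly, OR = (57 * 49) / (41 * 49) = 2793 / 2009
OR = 1.3902

1.3902


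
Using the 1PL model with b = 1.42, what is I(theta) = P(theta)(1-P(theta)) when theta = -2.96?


P = 1/(1+exp(-(-2.96-1.42))) = 0.0124
I = P*(1-P) = 0.0124 * 0.9876
I = 0.0122

0.0122


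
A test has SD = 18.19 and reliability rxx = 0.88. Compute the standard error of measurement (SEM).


SEM = SD * sqrt(1 - rxx)
SEM = 18.19 * sqrt(1 - 0.88)
SEM = 18.19 * sqrt(0.12) = 18.19 * 0.34641
SEM = 6.3012

6.3012


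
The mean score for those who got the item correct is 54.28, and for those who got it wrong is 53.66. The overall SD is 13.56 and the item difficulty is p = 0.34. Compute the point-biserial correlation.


q = 1 - p = 0.66
rpb = ((M1 - M0) / SD) * sqrt(p * q)
rpb = ((54.28 - 53.66) / 13.56) * sqrt(0.34 * 0.66)
rpb = 0.0217

0.0217


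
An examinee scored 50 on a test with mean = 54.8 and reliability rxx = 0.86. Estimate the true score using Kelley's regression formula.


T_est = rxx * X + (1 - rxx) * mean
T_est = 0.86 * 50 + 0.14 * 54.8
T_est = 43.0 + 7.672
T_est = 50.672

50.672


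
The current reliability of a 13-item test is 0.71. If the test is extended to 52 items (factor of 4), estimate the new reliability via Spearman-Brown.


r_new = (n * rxx) / (1 + (n-1) * rxx)
r_new = (4 * 0.71) / (1 + 3 * 0.71)
r_new = 2.84 / 3.13
r_new = 0.9073

0.9073


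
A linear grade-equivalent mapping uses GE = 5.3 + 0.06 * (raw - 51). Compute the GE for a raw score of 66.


raw - median = 66 - 51 = 15
slope * diff = 0.06 * 15 = 0.9
GE = 5.3 + 0.9
GE = 6.2

6.2


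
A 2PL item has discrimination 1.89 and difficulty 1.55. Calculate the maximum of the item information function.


For 2PL, max info at theta = b = 1.55
I_max = a^2 / 4 = 1.89^2 / 4
= 3.5721 / 4
I_max = 0.893

0.893


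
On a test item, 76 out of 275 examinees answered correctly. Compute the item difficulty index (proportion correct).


Item difficulty p = number correct / total examinees
p = 76 / 275
p = 0.2764

0.2764


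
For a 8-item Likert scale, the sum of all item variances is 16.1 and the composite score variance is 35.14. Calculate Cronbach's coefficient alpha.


alpha = (k/(k-1)) * (1 - sum(si^2)/s_total^2)
= (8/7) * (1 - 16.1/35.14)
alpha = 0.6192

0.6192


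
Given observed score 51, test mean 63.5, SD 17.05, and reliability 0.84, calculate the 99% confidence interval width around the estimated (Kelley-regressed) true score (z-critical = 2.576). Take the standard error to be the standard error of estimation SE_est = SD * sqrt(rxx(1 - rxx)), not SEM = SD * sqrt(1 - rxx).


True score estimate = 0.84*51 + 0.16*63.5 = 53.0
SE_est = SD * sqrt(rxx * (1 - rxx)) = 17.05 * sqrt(0.84 * 0.16) = 17.05 * sqrt(0.1344) = 6.250633
CI = T_est +/- z * SE_est, so width = 2 * z * SE_est = 2 * 2.576 * 6.250633
Width = 32.2033

32.2033


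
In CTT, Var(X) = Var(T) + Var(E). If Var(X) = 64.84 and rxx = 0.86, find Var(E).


var_true = rxx * var_obs = 0.86 * 64.84 = 55.7624
var_error = var_obs - var_true
var_error = 64.84 - 55.7624
var_error = 9.0776

9.0776


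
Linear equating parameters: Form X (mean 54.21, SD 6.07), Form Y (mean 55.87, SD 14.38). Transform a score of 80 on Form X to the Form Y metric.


slope = SD_Y / SD_X = 14.38 / 6.07 ~ 2.369
intercept = mean_Y - slope * mean_X = 55.87 - (14.38 / 6.07) * 54.21 ~ -72.555
Y = slope * X + intercept. To avoid rounding drift from the rounded slope/intercept, evaluate the equivalent form Y = mean_Y + SD_Y * (X - mean_X) / SD_X at full precision:
Y = 55.87 + 14.38 * (80 - 54.21) / 6.07
Y = 55.87 + 14.38 * 25.79 / 6.07
Y = 55.87 + 370.8602 / 6.07
Y = 55.87 + 61.0972
Y = 116.9672

116.9672


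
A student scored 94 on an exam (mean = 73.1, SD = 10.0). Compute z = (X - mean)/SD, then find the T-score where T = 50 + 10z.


z = (X - mean) / SD = (94 - 73.1) / 10.0
z = 20.9 / 10.0
z = 2.09
T-score = T = 50 + 10z
Carry z at full precision (z = 20.9 / 10.0) into the conversion:
T-score = 50 + 10 * (20.9 / 10.0) = 50 + 209 / 10.0
T-score = 50 + 20.9
T-score = 70.9

70.9


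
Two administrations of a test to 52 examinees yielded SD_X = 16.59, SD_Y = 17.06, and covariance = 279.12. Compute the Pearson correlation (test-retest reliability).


r = cov(X,Y) / (SD_X * SD_Y)
r = 279.12 / (16.59 * 17.06)
r = 279.12 / 283.0254
r = 0.9862

0.9862


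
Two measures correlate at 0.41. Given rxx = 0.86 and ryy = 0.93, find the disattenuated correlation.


r_corrected = rxy / sqrt(rxx * ryy)
= 0.41 / sqrt(0.86 * 0.93)
= 0.41 / sqrt(0.7998)
= 0.41 / 0.894315
r_corrected = 0.4585

0.4585


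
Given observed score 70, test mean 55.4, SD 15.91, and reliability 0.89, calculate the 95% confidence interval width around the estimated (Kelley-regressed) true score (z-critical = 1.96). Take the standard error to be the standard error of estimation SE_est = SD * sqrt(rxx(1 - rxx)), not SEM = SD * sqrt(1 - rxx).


True score estimate = 0.89*70 + 0.11*55.4 = 68.394
SE_est = SD * sqrt(rxx * (1 - rxx)) = 15.91 * sqrt(0.89 * 0.11) = 15.91 * sqrt(0.0979) = 4.978076
CI = T_est +/- z * SE_est, so width = 2 * z * SE_est = 2 * 1.96 * 4.978076
Width = 19.5141

19.5141


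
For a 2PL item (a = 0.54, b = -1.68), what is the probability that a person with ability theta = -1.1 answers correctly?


a*(theta - b) = 0.54 * (-1.1 - -1.68) = 0.3132
exp(-0.3132) = 0.7311
P = 1 / (1 + 0.7311)
P = 0.5777

0.5777


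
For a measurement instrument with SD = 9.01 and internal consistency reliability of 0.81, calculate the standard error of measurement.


SEM = SD * sqrt(1 - rxx)
SEM = 9.01 * sqrt(1 - 0.81)
SEM = 9.01 * sqrt(0.19) = 9.01 * 0.43589
SEM = 3.9274

3.9274


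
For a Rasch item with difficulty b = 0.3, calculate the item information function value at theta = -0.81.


P = 1/(1+exp(-(-0.81-0.3))) = 0.2479
I = P*(1-P) = 0.2479 * 0.7521
I = 0.1864

0.1864


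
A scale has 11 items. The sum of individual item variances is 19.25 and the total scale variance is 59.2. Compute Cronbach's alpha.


alpha = (k/(k-1)) * (1 - sum(si^2)/s_total^2)
= (11/10) * (1 - 19.25/59.2)
alpha = 0.7423

0.7423


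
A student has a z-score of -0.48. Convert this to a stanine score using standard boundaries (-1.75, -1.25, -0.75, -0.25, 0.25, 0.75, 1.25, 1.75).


Stanine boundaries: [-1.75, -1.25, -0.75, -0.25, 0.25, 0.75, 1.25, 1.75]
z = -0.48
Check each boundary:
  z >= -1.75 -> could be stanine 2
  z >= -1.25 -> could be stanine 3
  z >= -0.75 -> could be stanine 4
  z < -0.25
  z < 0.25
  z < 0.75
  z < 1.25
  z < 1.75
Highest qualifying boundary gives stanine = 4

4


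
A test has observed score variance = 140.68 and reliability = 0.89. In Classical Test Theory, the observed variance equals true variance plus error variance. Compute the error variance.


var_true = rxx * var_obs = 0.89 * 140.68 = 125.2052
var_error = var_obs - var_true
var_error = 140.68 - 125.2052
var_error = 15.4748

15.4748


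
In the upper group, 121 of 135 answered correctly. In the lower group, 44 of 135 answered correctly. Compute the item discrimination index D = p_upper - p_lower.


p_upper = 121/135 = 0.8963
p_lower = 44/135 = 0.3259
D = 0.8963 - 0.3259 = 0.5704

0.5704


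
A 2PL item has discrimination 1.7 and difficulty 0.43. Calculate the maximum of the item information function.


For 2PL, max info at theta = b = 0.43
I_max = a^2 / 4 = 1.7^2 / 4
= 2.89 / 4
I_max = 0.7225

0.7225


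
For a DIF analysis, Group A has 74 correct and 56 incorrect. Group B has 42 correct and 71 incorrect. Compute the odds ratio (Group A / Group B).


Odds_A = 74/56 = 1.3214
Odds_B = 42/71 = 0.5915
OR = Odds_A / Odds_B = 1.3214 / 0.5915
Exactly, OR = (74 * 71) / (56 * 42) = 5254 / 2352
OR = 2.2338

2.2338


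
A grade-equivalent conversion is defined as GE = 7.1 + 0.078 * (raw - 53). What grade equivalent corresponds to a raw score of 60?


raw - median = 60 - 53 = 7
slope * diff = 0.078 * 7 = 0.546
GE = 7.1 + 0.546
GE = 7.646

7.646


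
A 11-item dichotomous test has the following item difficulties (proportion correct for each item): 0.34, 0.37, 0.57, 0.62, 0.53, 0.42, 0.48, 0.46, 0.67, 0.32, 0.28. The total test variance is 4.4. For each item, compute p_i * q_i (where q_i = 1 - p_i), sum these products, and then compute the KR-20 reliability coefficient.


For each item, compute p_i * q_i:
  Item 1: 0.34 * 0.66 = 0.2244
  Item 2: 0.37 * 0.63 = 0.2331
  Item 3: 0.57 * 0.43 = 0.2451
  Item 4: 0.62 * 0.38 = 0.2356
  Item 5: 0.53 * 0.47 = 0.2491
  Item 6: 0.42 * 0.58 = 0.2436
  Item 7: 0.48 * 0.52 = 0.2496
  Item 8: 0.46 * 0.54 = 0.2484
  Item 9: 0.67 * 0.33 = 0.2211
  Item 10: 0.32 * 0.68 = 0.2176
  Item 11: 0.28 * 0.72 = 0.2016
Sum(p_i * q_i) = 0.2244 + 0.2331 + 0.2451 + 0.2356 + 0.2491 + 0.2436 + 0.2496 + 0.2484 + 0.2211 + 0.2176 + 0.2016 = 2.5692
KR-20 = (k/(k-1)) * (1 - Sum(p_i*q_i) / Var_total)
= (11/10) * (1 - 2.5692/4.4)
= 1.1 * 0.4161
KR-20 = 0.4577

0.4577


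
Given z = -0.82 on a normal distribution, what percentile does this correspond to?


CDF(z) = 0.5 * (1 + erf(z/sqrt(2)))
erf(-0.5798) = -0.5878
CDF = 0.2061
Percentile rank = 0.2061 * 100 = 20.61

20.61


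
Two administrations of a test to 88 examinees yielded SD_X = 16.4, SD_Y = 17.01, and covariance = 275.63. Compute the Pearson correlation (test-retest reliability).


r = cov(X,Y) / (SD_X * SD_Y)
r = 275.63 / (16.4 * 17.01)
r = 275.63 / 278.964
r = 0.988

0.988


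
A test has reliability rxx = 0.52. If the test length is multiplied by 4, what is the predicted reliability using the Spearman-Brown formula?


r_new = (n * rxx) / (1 + (n-1) * rxx)
r_new = (4 * 0.52) / (1 + 3 * 0.52)
r_new = 2.08 / 2.56
r_new = 0.8125

0.8125


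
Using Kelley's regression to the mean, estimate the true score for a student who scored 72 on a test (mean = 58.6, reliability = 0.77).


T_est = rxx * X + (1 - rxx) * mean
T_est = 0.77 * 72 + 0.23 * 58.6
T_est = 55.44 + 13.478
T_est = 68.918

68.918


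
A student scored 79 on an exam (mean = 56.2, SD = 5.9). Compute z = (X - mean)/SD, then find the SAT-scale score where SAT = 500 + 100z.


z = (X - mean) / SD = (79 - 56.2) / 5.9
z = 22.8 / 5.9
z = 3.8644
SAT-scale = SAT = 500 + 100z
Carry z at full precision (z = 22.8 / 5.9) into the conversion:
SAT-scale = 500 + 100 * (22.8 / 5.9) = 500 + 2280 / 5.9
SAT-scale = 500 + 386.4407
SAT-scale = 886.4407

886.4407


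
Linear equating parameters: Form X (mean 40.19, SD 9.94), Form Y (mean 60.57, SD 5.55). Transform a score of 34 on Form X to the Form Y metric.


slope = SD_Y / SD_X = 5.55 / 9.94 ~ 0.5584
intercept = mean_Y - slope * mean_X = 60.57 - (5.55 / 9.94) * 40.19 ~ 38.1299
Y = slope * X + intercept. To avoid rounding drift from the rounded slope/intercept, evaluate the equivalent form Y = mean_Y + SD_Y * (X - mean_X) / SD_X at full precision:
Y = 60.57 + 5.55 * (34 - 40.19) / 9.94
Y = 60.57 - 5.55 * 6.19 / 9.94
Y = 60.57 - 34.3545 / 9.94
Y = 60.57 - 3.4562
Y = 57.1138

57.1138


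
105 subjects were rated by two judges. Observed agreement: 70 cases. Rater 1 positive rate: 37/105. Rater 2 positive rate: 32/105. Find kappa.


P_o = 70/105 = 0.666667
P_e = (37*32 + 68*73) / 11025 = 0.557642
kappa = (P_o - P_e) / (1 - P_e)
kappa = (0.666667 - 0.557642) / (1 - 0.557642)
kappa = 0.2465

0.2465


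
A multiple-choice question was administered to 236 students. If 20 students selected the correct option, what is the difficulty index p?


Item difficulty p = number correct / total examinees
p = 20 / 236
p = 0.0847

0.0847


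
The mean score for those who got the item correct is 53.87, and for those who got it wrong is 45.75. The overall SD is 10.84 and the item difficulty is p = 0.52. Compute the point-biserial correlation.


q = 1 - p = 0.48
rpb = ((M1 - M0) / SD) * sqrt(p * q)
rpb = ((53.87 - 45.75) / 10.84) * sqrt(0.52 * 0.48)
rpb = 0.3742

0.3742


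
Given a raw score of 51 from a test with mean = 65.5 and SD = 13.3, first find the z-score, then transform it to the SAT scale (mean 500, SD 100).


z = (X - mean) / SD = (51 - 65.5) / 13.3
z = -14.5 / 13.3
z = -1.0902
SAT-scale = SAT = 500 + 100z
Carry z at full precision (z = -14.5 / 13.3) into the conversion:
SAT-scale = 500 + 100 * (-14.5 / 13.3) = 500 + -1450 / 13.3
SAT-scale = 500 + -109.0226
SAT-scale = 390.9774

390.9774


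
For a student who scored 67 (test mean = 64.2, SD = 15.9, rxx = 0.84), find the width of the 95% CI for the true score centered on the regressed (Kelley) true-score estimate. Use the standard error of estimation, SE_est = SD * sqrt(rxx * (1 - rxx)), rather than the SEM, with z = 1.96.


True score estimate = 0.84*67 + 0.16*64.2 = 66.552
SE_est = SD * sqrt(rxx * (1 - rxx)) = 15.9 * sqrt(0.84 * 0.16) = 15.9 * sqrt(0.1344) = 5.829036
CI = T_est +/- z * SE_est, so width = 2 * z * SE_est = 2 * 1.96 * 5.829036
Width = 22.8498

22.8498


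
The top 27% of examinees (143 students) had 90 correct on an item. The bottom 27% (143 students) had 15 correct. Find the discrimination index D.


p_upper = 90/143 = 0.6294
p_lower = 15/143 = 0.1049
D = 0.6294 - 0.1049 = 0.5245

0.5245


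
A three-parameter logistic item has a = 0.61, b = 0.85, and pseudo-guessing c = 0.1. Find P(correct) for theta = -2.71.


logit = 0.61*(-2.71 - 0.85) = -2.1716
P* = 1/(1 + exp(--2.1716)) = 0.1023
P = 0.1 + (1 - 0.1) * 0.1023
P = 0.1921

0.1921


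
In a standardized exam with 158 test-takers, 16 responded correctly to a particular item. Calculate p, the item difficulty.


Item difficulty p = number correct / total examinees
p = 16 / 158
p = 0.1013

0.1013


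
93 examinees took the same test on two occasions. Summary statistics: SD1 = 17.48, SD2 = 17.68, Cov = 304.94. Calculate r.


r = cov(X,Y) / (SD_X * SD_Y)
r = 304.94 / (17.48 * 17.68)
r = 304.94 / 309.0464
r = 0.9867

0.9867


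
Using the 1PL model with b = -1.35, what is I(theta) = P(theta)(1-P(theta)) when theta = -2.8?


P = 1/(1+exp(-(-2.8--1.35))) = 0.19
I = P*(1-P) = 0.19 * 0.81
I = 0.1539

0.1539


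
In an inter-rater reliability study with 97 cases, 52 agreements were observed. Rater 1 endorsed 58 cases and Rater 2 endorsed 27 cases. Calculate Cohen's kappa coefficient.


P_o = 52/97 = 0.536082
P_e = (58*27 + 39*70) / 9409 = 0.456584
kappa = (P_o - P_e) / (1 - P_e)
kappa = (0.536082 - 0.456584) / (1 - 0.456584)
kappa = 0.1463

0.1463


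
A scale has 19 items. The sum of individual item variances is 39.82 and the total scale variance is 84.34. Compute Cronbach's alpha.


alpha = (k/(k-1)) * (1 - sum(si^2)/s_total^2)
= (19/18) * (1 - 39.82/84.34)
alpha = 0.5572

0.5572


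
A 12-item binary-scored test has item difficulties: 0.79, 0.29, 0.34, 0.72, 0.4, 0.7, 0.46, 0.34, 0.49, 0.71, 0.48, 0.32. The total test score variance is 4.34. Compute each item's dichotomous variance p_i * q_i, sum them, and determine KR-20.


For each item, compute p_i * q_i:
  Item 1: 0.79 * 0.21 = 0.1659
  Item 2: 0.29 * 0.71 = 0.2059
  Item 3: 0.34 * 0.66 = 0.2244
  Item 4: 0.72 * 0.28 = 0.2016
  Item 5: 0.4 * 0.6 = 0.24
  Item 6: 0.7 * 0.3 = 0.21
  Item 7: 0.46 * 0.54 = 0.2484
  Item 8: 0.34 * 0.66 = 0.2244
  Item 9: 0.49 * 0.51 = 0.2499
  Item 10: 0.71 * 0.29 = 0.2059
  Item 11: 0.48 * 0.52 = 0.2496
  Item 12: 0.32 * 0.68 = 0.2176
Sum(p_i * q_i) = 0.1659 + 0.2059 + 0.2244 + 0.2016 + 0.24 + 0.21 + 0.2484 + 0.2244 + 0.2499 + 0.2059 + 0.2496 + 0.2176 = 2.6436
KR-20 = (k/(k-1)) * (1 - Sum(p_i*q_i) / Var_total)
= (12/11) * (1 - 2.6436/4.34)
= 1.0909 * 0.3909
KR-20 = 0.4264

0.4264


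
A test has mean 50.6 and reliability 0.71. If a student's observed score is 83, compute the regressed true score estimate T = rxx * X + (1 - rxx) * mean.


T_est = rxx * X + (1 - rxx) * mean
T_est = 0.71 * 83 + 0.29 * 50.6
T_est = 58.93 + 14.674
T_est = 73.604

73.604


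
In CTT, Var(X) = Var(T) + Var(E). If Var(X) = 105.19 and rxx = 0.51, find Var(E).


var_true = rxx * var_obs = 0.51 * 105.19 = 53.6469
var_error = var_obs - var_true
var_error = 105.19 - 53.6469
var_error = 51.5431

51.5431


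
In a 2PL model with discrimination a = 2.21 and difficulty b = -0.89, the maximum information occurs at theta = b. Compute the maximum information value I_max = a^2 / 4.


For 2PL, max info at theta = b = -0.89
I_max = a^2 / 4 = 2.21^2 / 4
= 4.8841 / 4
I_max = 1.221

1.221


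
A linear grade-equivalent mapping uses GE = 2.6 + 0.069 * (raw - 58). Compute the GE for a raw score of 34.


raw - median = 34 - 58 = -24
slope * diff = 0.069 * -24 = -1.656
GE = 2.6 + -1.656
GE = 0.944

0.944


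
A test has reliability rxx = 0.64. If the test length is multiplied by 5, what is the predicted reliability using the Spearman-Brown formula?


r_new = (n * rxx) / (1 + (n-1) * rxx)
r_new = (5 * 0.64) / (1 + 4 * 0.64)
r_new = 3.2 / 3.56
r_new = 0.8989

0.8989


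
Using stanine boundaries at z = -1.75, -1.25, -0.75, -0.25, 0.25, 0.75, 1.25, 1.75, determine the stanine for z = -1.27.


Stanine boundaries: [-1.75, -1.25, -0.75, -0.25, 0.25, 0.75, 1.25, 1.75]
z = -1.27
Check each boundary:
  z >= -1.75 -> could be stanine 2
  z < -1.25
  z < -0.75
  z < -0.25
  z < 0.25
  z < 0.75
  z < 1.25
  z < 1.75
Highest qualifying boundary gives stanine = 2

2
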